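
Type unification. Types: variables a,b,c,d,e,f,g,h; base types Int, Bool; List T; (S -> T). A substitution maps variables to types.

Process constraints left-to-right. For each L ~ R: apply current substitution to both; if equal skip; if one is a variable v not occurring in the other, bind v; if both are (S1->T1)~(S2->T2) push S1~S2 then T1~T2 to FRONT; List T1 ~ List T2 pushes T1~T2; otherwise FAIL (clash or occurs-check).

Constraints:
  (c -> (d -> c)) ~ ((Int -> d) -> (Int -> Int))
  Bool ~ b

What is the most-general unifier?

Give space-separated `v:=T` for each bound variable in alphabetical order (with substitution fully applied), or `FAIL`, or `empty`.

Answer: FAIL

Derivation:
step 1: unify (c -> (d -> c)) ~ ((Int -> d) -> (Int -> Int))  [subst: {-} | 1 pending]
  -> decompose arrow: push c~(Int -> d), (d -> c)~(Int -> Int)
step 2: unify c ~ (Int -> d)  [subst: {-} | 2 pending]
  bind c := (Int -> d)
step 3: unify (d -> (Int -> d)) ~ (Int -> Int)  [subst: {c:=(Int -> d)} | 1 pending]
  -> decompose arrow: push d~Int, (Int -> d)~Int
step 4: unify d ~ Int  [subst: {c:=(Int -> d)} | 2 pending]
  bind d := Int
step 5: unify (Int -> Int) ~ Int  [subst: {c:=(Int -> d), d:=Int} | 1 pending]
  clash: (Int -> Int) vs Int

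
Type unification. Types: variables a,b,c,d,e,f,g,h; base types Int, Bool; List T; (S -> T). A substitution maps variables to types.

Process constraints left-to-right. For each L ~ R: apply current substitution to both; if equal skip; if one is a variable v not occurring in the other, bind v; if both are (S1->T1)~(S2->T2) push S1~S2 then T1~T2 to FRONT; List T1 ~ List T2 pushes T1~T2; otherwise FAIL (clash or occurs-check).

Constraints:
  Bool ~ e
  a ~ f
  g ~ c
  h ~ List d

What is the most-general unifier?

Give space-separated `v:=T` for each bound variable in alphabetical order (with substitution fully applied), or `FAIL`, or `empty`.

Answer: a:=f e:=Bool g:=c h:=List d

Derivation:
step 1: unify Bool ~ e  [subst: {-} | 3 pending]
  bind e := Bool
step 2: unify a ~ f  [subst: {e:=Bool} | 2 pending]
  bind a := f
step 3: unify g ~ c  [subst: {e:=Bool, a:=f} | 1 pending]
  bind g := c
step 4: unify h ~ List d  [subst: {e:=Bool, a:=f, g:=c} | 0 pending]
  bind h := List d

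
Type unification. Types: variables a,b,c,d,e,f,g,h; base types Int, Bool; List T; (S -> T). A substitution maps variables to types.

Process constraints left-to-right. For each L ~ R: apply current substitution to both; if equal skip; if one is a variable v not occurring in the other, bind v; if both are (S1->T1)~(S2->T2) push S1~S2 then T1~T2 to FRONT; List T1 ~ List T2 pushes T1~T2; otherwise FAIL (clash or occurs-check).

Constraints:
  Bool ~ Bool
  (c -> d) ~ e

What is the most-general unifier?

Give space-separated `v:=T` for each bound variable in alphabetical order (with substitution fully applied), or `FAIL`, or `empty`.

Answer: e:=(c -> d)

Derivation:
step 1: unify Bool ~ Bool  [subst: {-} | 1 pending]
  -> identical, skip
step 2: unify (c -> d) ~ e  [subst: {-} | 0 pending]
  bind e := (c -> d)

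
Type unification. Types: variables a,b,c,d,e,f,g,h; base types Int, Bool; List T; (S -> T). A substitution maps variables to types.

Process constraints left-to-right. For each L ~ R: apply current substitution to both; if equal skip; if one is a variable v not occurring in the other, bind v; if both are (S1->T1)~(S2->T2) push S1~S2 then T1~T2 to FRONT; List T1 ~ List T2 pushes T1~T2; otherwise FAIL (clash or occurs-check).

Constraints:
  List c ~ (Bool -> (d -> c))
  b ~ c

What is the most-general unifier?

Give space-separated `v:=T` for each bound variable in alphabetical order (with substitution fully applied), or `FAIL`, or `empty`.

Answer: FAIL

Derivation:
step 1: unify List c ~ (Bool -> (d -> c))  [subst: {-} | 1 pending]
  clash: List c vs (Bool -> (d -> c))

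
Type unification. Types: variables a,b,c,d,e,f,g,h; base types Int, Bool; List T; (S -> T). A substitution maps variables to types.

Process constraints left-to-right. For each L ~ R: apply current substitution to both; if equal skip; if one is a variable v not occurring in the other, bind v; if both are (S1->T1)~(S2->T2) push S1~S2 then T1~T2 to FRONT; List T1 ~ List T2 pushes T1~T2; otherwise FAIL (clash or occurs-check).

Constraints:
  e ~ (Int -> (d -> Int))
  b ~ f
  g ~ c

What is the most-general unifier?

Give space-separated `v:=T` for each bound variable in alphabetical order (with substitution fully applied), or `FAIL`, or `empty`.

step 1: unify e ~ (Int -> (d -> Int))  [subst: {-} | 2 pending]
  bind e := (Int -> (d -> Int))
step 2: unify b ~ f  [subst: {e:=(Int -> (d -> Int))} | 1 pending]
  bind b := f
step 3: unify g ~ c  [subst: {e:=(Int -> (d -> Int)), b:=f} | 0 pending]
  bind g := c

Answer: b:=f e:=(Int -> (d -> Int)) g:=c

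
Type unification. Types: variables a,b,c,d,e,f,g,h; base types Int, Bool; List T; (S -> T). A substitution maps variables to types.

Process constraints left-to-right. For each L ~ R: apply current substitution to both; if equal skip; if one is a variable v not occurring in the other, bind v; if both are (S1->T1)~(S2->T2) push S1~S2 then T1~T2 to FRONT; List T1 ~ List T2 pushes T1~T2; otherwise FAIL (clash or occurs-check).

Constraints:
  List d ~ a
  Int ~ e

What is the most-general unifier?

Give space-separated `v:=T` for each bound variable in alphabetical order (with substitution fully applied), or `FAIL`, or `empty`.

step 1: unify List d ~ a  [subst: {-} | 1 pending]
  bind a := List d
step 2: unify Int ~ e  [subst: {a:=List d} | 0 pending]
  bind e := Int

Answer: a:=List d e:=Int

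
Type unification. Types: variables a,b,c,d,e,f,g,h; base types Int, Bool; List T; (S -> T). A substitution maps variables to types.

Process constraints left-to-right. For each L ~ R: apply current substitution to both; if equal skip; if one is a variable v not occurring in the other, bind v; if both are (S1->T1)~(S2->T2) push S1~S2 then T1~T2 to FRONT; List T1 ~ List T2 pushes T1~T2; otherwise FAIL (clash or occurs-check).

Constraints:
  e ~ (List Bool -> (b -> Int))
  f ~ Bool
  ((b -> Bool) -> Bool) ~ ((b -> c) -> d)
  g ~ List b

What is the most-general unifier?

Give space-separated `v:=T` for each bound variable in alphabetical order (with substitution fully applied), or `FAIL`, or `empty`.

Answer: c:=Bool d:=Bool e:=(List Bool -> (b -> Int)) f:=Bool g:=List b

Derivation:
step 1: unify e ~ (List Bool -> (b -> Int))  [subst: {-} | 3 pending]
  bind e := (List Bool -> (b -> Int))
step 2: unify f ~ Bool  [subst: {e:=(List Bool -> (b -> Int))} | 2 pending]
  bind f := Bool
step 3: unify ((b -> Bool) -> Bool) ~ ((b -> c) -> d)  [subst: {e:=(List Bool -> (b -> Int)), f:=Bool} | 1 pending]
  -> decompose arrow: push (b -> Bool)~(b -> c), Bool~d
step 4: unify (b -> Bool) ~ (b -> c)  [subst: {e:=(List Bool -> (b -> Int)), f:=Bool} | 2 pending]
  -> decompose arrow: push b~b, Bool~c
step 5: unify b ~ b  [subst: {e:=(List Bool -> (b -> Int)), f:=Bool} | 3 pending]
  -> identical, skip
step 6: unify Bool ~ c  [subst: {e:=(List Bool -> (b -> Int)), f:=Bool} | 2 pending]
  bind c := Bool
step 7: unify Bool ~ d  [subst: {e:=(List Bool -> (b -> Int)), f:=Bool, c:=Bool} | 1 pending]
  bind d := Bool
step 8: unify g ~ List b  [subst: {e:=(List Bool -> (b -> Int)), f:=Bool, c:=Bool, d:=Bool} | 0 pending]
  bind g := List b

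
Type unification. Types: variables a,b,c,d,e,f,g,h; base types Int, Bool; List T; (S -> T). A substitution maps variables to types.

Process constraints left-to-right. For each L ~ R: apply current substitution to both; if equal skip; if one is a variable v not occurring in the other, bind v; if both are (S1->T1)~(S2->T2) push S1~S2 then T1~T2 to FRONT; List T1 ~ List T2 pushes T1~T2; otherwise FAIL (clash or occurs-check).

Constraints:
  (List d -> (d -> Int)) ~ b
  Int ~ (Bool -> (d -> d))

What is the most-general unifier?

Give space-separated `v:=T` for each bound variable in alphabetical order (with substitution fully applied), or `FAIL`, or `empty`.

step 1: unify (List d -> (d -> Int)) ~ b  [subst: {-} | 1 pending]
  bind b := (List d -> (d -> Int))
step 2: unify Int ~ (Bool -> (d -> d))  [subst: {b:=(List d -> (d -> Int))} | 0 pending]
  clash: Int vs (Bool -> (d -> d))

Answer: FAIL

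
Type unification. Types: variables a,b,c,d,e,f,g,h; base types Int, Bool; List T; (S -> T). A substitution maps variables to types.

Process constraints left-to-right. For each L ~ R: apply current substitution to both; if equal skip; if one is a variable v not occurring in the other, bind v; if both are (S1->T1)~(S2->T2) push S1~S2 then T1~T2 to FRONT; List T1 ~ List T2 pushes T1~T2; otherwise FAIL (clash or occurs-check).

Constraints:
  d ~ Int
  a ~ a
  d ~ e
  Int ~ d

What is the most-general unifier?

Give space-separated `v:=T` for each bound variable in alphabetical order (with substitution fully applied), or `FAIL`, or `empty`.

Answer: d:=Int e:=Int

Derivation:
step 1: unify d ~ Int  [subst: {-} | 3 pending]
  bind d := Int
step 2: unify a ~ a  [subst: {d:=Int} | 2 pending]
  -> identical, skip
step 3: unify Int ~ e  [subst: {d:=Int} | 1 pending]
  bind e := Int
step 4: unify Int ~ Int  [subst: {d:=Int, e:=Int} | 0 pending]
  -> identical, skip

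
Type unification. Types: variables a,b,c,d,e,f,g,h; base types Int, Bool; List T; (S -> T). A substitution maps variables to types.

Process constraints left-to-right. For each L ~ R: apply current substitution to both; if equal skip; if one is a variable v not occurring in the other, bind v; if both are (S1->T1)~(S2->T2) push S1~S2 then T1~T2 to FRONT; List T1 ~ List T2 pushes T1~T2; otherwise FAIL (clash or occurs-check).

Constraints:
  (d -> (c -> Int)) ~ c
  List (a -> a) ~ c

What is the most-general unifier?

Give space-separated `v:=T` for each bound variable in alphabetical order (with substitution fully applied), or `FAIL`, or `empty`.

step 1: unify (d -> (c -> Int)) ~ c  [subst: {-} | 1 pending]
  occurs-check fail

Answer: FAIL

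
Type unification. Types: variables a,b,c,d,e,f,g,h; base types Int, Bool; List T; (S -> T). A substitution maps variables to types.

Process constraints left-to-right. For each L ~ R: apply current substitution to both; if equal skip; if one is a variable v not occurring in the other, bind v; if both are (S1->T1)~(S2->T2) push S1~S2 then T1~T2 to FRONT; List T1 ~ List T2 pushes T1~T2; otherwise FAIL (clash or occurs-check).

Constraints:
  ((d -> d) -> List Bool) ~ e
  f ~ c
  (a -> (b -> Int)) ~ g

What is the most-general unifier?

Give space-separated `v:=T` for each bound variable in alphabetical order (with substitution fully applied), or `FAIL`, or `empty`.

Answer: e:=((d -> d) -> List Bool) f:=c g:=(a -> (b -> Int))

Derivation:
step 1: unify ((d -> d) -> List Bool) ~ e  [subst: {-} | 2 pending]
  bind e := ((d -> d) -> List Bool)
step 2: unify f ~ c  [subst: {e:=((d -> d) -> List Bool)} | 1 pending]
  bind f := c
step 3: unify (a -> (b -> Int)) ~ g  [subst: {e:=((d -> d) -> List Bool), f:=c} | 0 pending]
  bind g := (a -> (b -> Int))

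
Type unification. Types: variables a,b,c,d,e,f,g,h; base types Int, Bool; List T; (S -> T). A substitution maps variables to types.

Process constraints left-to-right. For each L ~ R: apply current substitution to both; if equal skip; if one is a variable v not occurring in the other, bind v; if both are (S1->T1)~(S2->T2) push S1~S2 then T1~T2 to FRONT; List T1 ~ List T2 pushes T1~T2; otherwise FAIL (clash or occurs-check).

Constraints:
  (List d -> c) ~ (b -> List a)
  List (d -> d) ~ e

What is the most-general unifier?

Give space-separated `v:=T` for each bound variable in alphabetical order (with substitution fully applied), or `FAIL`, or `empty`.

step 1: unify (List d -> c) ~ (b -> List a)  [subst: {-} | 1 pending]
  -> decompose arrow: push List d~b, c~List a
step 2: unify List d ~ b  [subst: {-} | 2 pending]
  bind b := List d
step 3: unify c ~ List a  [subst: {b:=List d} | 1 pending]
  bind c := List a
step 4: unify List (d -> d) ~ e  [subst: {b:=List d, c:=List a} | 0 pending]
  bind e := List (d -> d)

Answer: b:=List d c:=List a e:=List (d -> d)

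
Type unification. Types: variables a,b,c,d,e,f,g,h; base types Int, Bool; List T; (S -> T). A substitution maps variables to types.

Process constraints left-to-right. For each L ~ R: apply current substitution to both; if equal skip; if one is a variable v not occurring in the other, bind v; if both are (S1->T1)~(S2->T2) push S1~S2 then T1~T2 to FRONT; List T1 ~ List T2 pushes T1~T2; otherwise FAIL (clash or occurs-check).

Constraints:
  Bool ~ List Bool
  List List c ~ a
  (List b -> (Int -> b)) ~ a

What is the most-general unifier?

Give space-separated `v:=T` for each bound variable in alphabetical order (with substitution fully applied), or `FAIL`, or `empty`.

Answer: FAIL

Derivation:
step 1: unify Bool ~ List Bool  [subst: {-} | 2 pending]
  clash: Bool vs List Bool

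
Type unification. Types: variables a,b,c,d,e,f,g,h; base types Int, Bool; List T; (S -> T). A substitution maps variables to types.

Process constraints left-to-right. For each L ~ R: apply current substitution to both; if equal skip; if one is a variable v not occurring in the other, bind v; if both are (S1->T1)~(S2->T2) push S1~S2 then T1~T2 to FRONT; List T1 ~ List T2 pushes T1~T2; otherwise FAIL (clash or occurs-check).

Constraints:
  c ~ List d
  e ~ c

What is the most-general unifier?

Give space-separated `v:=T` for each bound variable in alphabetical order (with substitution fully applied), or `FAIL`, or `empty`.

Answer: c:=List d e:=List d

Derivation:
step 1: unify c ~ List d  [subst: {-} | 1 pending]
  bind c := List d
step 2: unify e ~ List d  [subst: {c:=List d} | 0 pending]
  bind e := List d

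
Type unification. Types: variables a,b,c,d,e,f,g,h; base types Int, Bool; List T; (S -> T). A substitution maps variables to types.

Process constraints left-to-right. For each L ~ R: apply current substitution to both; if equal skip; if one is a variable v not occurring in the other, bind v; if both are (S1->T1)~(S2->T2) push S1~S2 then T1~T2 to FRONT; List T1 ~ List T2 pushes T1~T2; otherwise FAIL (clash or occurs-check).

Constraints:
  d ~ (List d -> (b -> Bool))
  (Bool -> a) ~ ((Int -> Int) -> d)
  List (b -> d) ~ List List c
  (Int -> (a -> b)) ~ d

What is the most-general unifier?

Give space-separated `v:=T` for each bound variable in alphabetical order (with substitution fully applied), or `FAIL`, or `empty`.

Answer: FAIL

Derivation:
step 1: unify d ~ (List d -> (b -> Bool))  [subst: {-} | 3 pending]
  occurs-check fail: d in (List d -> (b -> Bool))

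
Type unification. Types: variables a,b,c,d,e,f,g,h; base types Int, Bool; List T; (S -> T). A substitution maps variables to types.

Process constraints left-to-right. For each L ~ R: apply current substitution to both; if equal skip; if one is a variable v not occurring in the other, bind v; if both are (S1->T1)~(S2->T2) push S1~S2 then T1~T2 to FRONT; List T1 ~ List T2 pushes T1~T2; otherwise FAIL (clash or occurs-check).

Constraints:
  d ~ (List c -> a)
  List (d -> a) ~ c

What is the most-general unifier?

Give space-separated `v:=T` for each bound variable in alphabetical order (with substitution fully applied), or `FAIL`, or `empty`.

step 1: unify d ~ (List c -> a)  [subst: {-} | 1 pending]
  bind d := (List c -> a)
step 2: unify List ((List c -> a) -> a) ~ c  [subst: {d:=(List c -> a)} | 0 pending]
  occurs-check fail

Answer: FAIL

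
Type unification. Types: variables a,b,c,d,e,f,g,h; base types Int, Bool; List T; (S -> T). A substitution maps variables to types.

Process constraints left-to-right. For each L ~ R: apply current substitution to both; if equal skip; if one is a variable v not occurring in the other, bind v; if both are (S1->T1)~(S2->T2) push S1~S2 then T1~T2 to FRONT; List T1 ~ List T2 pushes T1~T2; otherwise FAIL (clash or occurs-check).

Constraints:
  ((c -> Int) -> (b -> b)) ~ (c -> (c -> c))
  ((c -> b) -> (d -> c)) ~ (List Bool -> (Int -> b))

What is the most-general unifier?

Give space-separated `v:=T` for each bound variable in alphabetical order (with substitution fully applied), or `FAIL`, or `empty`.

step 1: unify ((c -> Int) -> (b -> b)) ~ (c -> (c -> c))  [subst: {-} | 1 pending]
  -> decompose arrow: push (c -> Int)~c, (b -> b)~(c -> c)
step 2: unify (c -> Int) ~ c  [subst: {-} | 2 pending]
  occurs-check fail

Answer: FAIL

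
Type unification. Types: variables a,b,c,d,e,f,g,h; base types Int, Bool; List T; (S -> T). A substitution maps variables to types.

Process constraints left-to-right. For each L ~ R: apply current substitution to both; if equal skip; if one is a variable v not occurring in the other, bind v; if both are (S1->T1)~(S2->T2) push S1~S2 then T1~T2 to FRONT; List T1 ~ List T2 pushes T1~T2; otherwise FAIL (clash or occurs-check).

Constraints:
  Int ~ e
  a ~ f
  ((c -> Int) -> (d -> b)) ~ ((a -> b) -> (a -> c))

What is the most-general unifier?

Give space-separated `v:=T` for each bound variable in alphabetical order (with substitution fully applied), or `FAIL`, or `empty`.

Answer: a:=Int b:=Int c:=Int d:=Int e:=Int f:=Int

Derivation:
step 1: unify Int ~ e  [subst: {-} | 2 pending]
  bind e := Int
step 2: unify a ~ f  [subst: {e:=Int} | 1 pending]
  bind a := f
step 3: unify ((c -> Int) -> (d -> b)) ~ ((f -> b) -> (f -> c))  [subst: {e:=Int, a:=f} | 0 pending]
  -> decompose arrow: push (c -> Int)~(f -> b), (d -> b)~(f -> c)
step 4: unify (c -> Int) ~ (f -> b)  [subst: {e:=Int, a:=f} | 1 pending]
  -> decompose arrow: push c~f, Int~b
step 5: unify c ~ f  [subst: {e:=Int, a:=f} | 2 pending]
  bind c := f
step 6: unify Int ~ b  [subst: {e:=Int, a:=f, c:=f} | 1 pending]
  bind b := Int
step 7: unify (d -> Int) ~ (f -> f)  [subst: {e:=Int, a:=f, c:=f, b:=Int} | 0 pending]
  -> decompose arrow: push d~f, Int~f
step 8: unify d ~ f  [subst: {e:=Int, a:=f, c:=f, b:=Int} | 1 pending]
  bind d := f
step 9: unify Int ~ f  [subst: {e:=Int, a:=f, c:=f, b:=Int, d:=f} | 0 pending]
  bind f := Int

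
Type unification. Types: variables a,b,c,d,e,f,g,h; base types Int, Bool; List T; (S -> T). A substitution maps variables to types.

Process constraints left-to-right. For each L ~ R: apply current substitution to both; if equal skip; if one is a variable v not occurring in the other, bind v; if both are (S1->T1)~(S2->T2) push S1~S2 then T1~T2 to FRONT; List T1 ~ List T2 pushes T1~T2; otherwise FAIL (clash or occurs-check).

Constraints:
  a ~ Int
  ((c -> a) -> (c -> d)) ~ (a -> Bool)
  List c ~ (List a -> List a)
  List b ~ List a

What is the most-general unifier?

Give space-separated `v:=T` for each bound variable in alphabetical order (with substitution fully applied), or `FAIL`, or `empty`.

step 1: unify a ~ Int  [subst: {-} | 3 pending]
  bind a := Int
step 2: unify ((c -> Int) -> (c -> d)) ~ (Int -> Bool)  [subst: {a:=Int} | 2 pending]
  -> decompose arrow: push (c -> Int)~Int, (c -> d)~Bool
step 3: unify (c -> Int) ~ Int  [subst: {a:=Int} | 3 pending]
  clash: (c -> Int) vs Int

Answer: FAIL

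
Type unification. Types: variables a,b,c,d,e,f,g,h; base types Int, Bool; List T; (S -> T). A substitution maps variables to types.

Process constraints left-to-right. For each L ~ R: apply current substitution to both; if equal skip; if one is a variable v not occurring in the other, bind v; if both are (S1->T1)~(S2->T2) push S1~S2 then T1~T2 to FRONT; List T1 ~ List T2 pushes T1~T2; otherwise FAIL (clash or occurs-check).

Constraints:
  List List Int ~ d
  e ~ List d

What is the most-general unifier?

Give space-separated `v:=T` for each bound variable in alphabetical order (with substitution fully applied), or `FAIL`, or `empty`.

Answer: d:=List List Int e:=List List List Int

Derivation:
step 1: unify List List Int ~ d  [subst: {-} | 1 pending]
  bind d := List List Int
step 2: unify e ~ List List List Int  [subst: {d:=List List Int} | 0 pending]
  bind e := List List List Int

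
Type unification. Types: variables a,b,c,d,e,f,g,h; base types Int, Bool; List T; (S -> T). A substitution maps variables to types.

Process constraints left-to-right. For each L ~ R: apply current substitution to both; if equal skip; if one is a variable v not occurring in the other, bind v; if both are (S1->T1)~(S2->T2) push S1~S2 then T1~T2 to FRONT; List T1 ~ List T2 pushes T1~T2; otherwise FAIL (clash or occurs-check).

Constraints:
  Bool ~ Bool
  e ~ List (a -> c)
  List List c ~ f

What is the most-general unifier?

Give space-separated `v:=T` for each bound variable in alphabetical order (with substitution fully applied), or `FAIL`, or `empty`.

Answer: e:=List (a -> c) f:=List List c

Derivation:
step 1: unify Bool ~ Bool  [subst: {-} | 2 pending]
  -> identical, skip
step 2: unify e ~ List (a -> c)  [subst: {-} | 1 pending]
  bind e := List (a -> c)
step 3: unify List List c ~ f  [subst: {e:=List (a -> c)} | 0 pending]
  bind f := List List c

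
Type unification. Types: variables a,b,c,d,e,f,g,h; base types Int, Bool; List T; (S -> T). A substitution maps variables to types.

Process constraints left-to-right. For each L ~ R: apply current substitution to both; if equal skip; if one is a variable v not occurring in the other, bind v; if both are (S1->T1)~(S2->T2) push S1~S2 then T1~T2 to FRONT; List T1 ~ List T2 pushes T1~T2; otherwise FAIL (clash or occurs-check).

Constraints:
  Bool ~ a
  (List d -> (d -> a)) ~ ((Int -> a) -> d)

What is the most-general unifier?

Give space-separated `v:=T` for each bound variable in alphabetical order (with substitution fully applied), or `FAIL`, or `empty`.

Answer: FAIL

Derivation:
step 1: unify Bool ~ a  [subst: {-} | 1 pending]
  bind a := Bool
step 2: unify (List d -> (d -> Bool)) ~ ((Int -> Bool) -> d)  [subst: {a:=Bool} | 0 pending]
  -> decompose arrow: push List d~(Int -> Bool), (d -> Bool)~d
step 3: unify List d ~ (Int -> Bool)  [subst: {a:=Bool} | 1 pending]
  clash: List d vs (Int -> Bool)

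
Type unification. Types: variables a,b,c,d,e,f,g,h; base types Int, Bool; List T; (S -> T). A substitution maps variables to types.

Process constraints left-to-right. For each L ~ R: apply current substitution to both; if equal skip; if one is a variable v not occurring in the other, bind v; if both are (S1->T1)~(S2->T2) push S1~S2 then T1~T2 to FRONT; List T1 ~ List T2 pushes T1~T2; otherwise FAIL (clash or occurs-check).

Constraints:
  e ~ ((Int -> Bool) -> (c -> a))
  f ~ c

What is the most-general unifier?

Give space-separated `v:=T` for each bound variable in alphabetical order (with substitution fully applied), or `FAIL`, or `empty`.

step 1: unify e ~ ((Int -> Bool) -> (c -> a))  [subst: {-} | 1 pending]
  bind e := ((Int -> Bool) -> (c -> a))
step 2: unify f ~ c  [subst: {e:=((Int -> Bool) -> (c -> a))} | 0 pending]
  bind f := c

Answer: e:=((Int -> Bool) -> (c -> a)) f:=c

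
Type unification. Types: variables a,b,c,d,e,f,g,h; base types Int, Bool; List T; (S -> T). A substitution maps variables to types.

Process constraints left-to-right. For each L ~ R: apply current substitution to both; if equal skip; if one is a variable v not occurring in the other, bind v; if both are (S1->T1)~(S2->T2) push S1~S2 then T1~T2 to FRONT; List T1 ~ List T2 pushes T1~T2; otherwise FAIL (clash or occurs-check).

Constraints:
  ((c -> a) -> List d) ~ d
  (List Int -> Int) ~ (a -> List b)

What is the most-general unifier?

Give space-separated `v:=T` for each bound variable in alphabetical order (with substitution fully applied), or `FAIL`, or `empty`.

Answer: FAIL

Derivation:
step 1: unify ((c -> a) -> List d) ~ d  [subst: {-} | 1 pending]
  occurs-check fail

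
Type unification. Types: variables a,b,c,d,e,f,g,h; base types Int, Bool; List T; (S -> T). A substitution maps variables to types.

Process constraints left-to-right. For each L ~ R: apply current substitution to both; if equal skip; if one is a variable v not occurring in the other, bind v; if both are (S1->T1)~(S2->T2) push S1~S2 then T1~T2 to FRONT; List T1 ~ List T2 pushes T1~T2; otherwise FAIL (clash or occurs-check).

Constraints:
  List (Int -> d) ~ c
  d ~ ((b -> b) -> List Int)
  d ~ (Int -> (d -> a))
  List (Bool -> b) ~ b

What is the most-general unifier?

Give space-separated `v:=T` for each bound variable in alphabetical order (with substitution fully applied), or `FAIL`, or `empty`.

step 1: unify List (Int -> d) ~ c  [subst: {-} | 3 pending]
  bind c := List (Int -> d)
step 2: unify d ~ ((b -> b) -> List Int)  [subst: {c:=List (Int -> d)} | 2 pending]
  bind d := ((b -> b) -> List Int)
step 3: unify ((b -> b) -> List Int) ~ (Int -> (((b -> b) -> List Int) -> a))  [subst: {c:=List (Int -> d), d:=((b -> b) -> List Int)} | 1 pending]
  -> decompose arrow: push (b -> b)~Int, List Int~(((b -> b) -> List Int) -> a)
step 4: unify (b -> b) ~ Int  [subst: {c:=List (Int -> d), d:=((b -> b) -> List Int)} | 2 pending]
  clash: (b -> b) vs Int

Answer: FAIL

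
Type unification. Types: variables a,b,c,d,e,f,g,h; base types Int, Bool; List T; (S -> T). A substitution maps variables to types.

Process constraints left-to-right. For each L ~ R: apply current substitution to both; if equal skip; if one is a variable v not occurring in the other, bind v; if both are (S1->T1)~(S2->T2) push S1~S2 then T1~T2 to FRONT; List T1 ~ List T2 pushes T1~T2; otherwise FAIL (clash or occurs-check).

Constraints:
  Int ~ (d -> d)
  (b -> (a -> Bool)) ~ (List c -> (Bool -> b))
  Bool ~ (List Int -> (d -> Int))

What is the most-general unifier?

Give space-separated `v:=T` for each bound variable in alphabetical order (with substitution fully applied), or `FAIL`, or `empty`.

Answer: FAIL

Derivation:
step 1: unify Int ~ (d -> d)  [subst: {-} | 2 pending]
  clash: Int vs (d -> d)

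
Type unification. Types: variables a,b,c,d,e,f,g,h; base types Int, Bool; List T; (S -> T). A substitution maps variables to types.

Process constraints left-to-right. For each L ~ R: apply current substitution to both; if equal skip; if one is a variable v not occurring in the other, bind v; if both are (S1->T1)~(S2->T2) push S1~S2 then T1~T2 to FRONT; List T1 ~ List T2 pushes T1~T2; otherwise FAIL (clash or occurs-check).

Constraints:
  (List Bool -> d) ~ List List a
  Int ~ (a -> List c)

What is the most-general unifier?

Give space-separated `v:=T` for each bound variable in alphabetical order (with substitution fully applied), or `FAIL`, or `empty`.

Answer: FAIL

Derivation:
step 1: unify (List Bool -> d) ~ List List a  [subst: {-} | 1 pending]
  clash: (List Bool -> d) vs List List a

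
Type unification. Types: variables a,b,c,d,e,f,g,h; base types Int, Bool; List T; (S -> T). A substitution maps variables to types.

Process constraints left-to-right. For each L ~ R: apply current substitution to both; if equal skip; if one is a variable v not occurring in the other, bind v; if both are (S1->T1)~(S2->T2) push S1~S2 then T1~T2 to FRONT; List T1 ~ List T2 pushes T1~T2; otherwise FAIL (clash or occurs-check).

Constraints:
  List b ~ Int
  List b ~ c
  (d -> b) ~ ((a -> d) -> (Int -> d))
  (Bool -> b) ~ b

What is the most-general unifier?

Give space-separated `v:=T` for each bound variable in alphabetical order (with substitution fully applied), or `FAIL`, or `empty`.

Answer: FAIL

Derivation:
step 1: unify List b ~ Int  [subst: {-} | 3 pending]
  clash: List b vs Int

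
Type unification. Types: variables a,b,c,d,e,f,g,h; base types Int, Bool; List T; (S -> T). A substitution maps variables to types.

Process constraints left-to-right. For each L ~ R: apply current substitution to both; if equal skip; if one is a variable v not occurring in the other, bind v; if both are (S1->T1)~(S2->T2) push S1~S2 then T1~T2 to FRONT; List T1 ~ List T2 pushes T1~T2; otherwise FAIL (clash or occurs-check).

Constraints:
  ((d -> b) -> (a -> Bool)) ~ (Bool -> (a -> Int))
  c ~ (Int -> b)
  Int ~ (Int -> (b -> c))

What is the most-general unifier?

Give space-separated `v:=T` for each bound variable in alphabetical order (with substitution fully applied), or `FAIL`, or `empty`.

Answer: FAIL

Derivation:
step 1: unify ((d -> b) -> (a -> Bool)) ~ (Bool -> (a -> Int))  [subst: {-} | 2 pending]
  -> decompose arrow: push (d -> b)~Bool, (a -> Bool)~(a -> Int)
step 2: unify (d -> b) ~ Bool  [subst: {-} | 3 pending]
  clash: (d -> b) vs Bool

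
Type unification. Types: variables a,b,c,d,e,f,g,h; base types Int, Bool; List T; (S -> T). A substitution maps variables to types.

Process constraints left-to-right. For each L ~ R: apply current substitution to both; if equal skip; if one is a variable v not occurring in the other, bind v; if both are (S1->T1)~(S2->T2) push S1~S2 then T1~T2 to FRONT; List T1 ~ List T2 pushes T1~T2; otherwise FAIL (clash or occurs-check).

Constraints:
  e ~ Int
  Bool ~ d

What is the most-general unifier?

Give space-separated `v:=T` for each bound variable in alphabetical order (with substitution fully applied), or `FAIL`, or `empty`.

Answer: d:=Bool e:=Int

Derivation:
step 1: unify e ~ Int  [subst: {-} | 1 pending]
  bind e := Int
step 2: unify Bool ~ d  [subst: {e:=Int} | 0 pending]
  bind d := Bool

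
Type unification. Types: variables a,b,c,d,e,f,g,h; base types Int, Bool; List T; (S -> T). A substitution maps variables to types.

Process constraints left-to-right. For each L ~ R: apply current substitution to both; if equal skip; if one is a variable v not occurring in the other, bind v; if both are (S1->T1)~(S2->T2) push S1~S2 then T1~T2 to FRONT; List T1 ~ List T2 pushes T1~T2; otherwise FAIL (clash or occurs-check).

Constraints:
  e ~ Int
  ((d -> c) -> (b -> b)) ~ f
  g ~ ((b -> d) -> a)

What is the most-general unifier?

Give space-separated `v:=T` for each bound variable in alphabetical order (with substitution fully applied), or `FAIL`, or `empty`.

step 1: unify e ~ Int  [subst: {-} | 2 pending]
  bind e := Int
step 2: unify ((d -> c) -> (b -> b)) ~ f  [subst: {e:=Int} | 1 pending]
  bind f := ((d -> c) -> (b -> b))
step 3: unify g ~ ((b -> d) -> a)  [subst: {e:=Int, f:=((d -> c) -> (b -> b))} | 0 pending]
  bind g := ((b -> d) -> a)

Answer: e:=Int f:=((d -> c) -> (b -> b)) g:=((b -> d) -> a)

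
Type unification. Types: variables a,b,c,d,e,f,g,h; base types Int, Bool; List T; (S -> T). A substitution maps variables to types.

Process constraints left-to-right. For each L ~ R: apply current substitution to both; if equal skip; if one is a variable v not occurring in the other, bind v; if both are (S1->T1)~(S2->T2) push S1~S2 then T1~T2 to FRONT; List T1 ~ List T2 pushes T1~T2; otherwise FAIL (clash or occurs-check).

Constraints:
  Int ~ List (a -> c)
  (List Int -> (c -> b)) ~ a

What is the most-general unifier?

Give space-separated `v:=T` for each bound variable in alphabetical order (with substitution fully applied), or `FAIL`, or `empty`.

Answer: FAIL

Derivation:
step 1: unify Int ~ List (a -> c)  [subst: {-} | 1 pending]
  clash: Int vs List (a -> c)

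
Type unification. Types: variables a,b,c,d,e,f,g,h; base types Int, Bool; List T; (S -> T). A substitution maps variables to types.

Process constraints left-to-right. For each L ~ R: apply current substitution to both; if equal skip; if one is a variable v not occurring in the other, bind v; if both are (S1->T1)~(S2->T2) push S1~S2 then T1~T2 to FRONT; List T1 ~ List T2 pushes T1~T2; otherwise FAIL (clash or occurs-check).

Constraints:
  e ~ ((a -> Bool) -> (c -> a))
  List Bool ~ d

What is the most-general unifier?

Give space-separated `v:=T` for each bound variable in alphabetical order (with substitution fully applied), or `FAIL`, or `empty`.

Answer: d:=List Bool e:=((a -> Bool) -> (c -> a))

Derivation:
step 1: unify e ~ ((a -> Bool) -> (c -> a))  [subst: {-} | 1 pending]
  bind e := ((a -> Bool) -> (c -> a))
step 2: unify List Bool ~ d  [subst: {e:=((a -> Bool) -> (c -> a))} | 0 pending]
  bind d := List Bool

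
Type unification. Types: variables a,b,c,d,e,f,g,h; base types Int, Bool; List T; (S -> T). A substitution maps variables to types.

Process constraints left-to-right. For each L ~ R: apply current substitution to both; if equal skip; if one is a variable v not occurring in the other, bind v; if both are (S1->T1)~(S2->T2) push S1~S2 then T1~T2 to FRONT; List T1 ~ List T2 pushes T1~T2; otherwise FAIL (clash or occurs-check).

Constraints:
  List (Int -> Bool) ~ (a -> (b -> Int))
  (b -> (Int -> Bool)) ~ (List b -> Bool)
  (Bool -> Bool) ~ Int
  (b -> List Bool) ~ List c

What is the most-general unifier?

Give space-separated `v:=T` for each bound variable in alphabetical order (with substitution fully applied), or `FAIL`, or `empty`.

Answer: FAIL

Derivation:
step 1: unify List (Int -> Bool) ~ (a -> (b -> Int))  [subst: {-} | 3 pending]
  clash: List (Int -> Bool) vs (a -> (b -> Int))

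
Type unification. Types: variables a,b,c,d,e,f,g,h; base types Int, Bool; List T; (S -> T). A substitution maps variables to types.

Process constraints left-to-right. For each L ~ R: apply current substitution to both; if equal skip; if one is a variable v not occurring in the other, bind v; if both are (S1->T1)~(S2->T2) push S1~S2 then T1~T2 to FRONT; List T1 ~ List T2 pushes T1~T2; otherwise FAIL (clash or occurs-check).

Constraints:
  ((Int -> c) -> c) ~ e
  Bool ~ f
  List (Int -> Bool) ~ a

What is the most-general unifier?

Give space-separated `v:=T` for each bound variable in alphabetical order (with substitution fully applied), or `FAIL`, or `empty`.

Answer: a:=List (Int -> Bool) e:=((Int -> c) -> c) f:=Bool

Derivation:
step 1: unify ((Int -> c) -> c) ~ e  [subst: {-} | 2 pending]
  bind e := ((Int -> c) -> c)
step 2: unify Bool ~ f  [subst: {e:=((Int -> c) -> c)} | 1 pending]
  bind f := Bool
step 3: unify List (Int -> Bool) ~ a  [subst: {e:=((Int -> c) -> c), f:=Bool} | 0 pending]
  bind a := List (Int -> Bool)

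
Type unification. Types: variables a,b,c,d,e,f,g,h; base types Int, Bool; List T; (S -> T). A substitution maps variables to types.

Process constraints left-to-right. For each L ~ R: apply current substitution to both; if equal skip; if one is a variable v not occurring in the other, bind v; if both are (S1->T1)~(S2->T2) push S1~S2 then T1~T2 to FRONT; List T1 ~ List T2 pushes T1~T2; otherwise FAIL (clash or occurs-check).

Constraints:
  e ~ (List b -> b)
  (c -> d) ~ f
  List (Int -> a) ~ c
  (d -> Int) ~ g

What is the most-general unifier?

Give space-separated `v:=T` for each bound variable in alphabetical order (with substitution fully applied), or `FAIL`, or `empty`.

Answer: c:=List (Int -> a) e:=(List b -> b) f:=(List (Int -> a) -> d) g:=(d -> Int)

Derivation:
step 1: unify e ~ (List b -> b)  [subst: {-} | 3 pending]
  bind e := (List b -> b)
step 2: unify (c -> d) ~ f  [subst: {e:=(List b -> b)} | 2 pending]
  bind f := (c -> d)
step 3: unify List (Int -> a) ~ c  [subst: {e:=(List b -> b), f:=(c -> d)} | 1 pending]
  bind c := List (Int -> a)
step 4: unify (d -> Int) ~ g  [subst: {e:=(List b -> b), f:=(c -> d), c:=List (Int -> a)} | 0 pending]
  bind g := (d -> Int)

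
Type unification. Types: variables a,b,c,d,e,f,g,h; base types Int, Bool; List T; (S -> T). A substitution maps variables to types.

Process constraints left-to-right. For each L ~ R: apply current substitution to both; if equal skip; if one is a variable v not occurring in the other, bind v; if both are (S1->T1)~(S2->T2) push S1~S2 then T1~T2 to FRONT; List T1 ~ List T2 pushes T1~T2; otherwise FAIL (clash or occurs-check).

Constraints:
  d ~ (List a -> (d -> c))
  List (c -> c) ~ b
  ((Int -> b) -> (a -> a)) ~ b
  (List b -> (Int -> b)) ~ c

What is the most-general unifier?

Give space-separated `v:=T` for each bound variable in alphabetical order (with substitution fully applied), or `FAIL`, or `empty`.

step 1: unify d ~ (List a -> (d -> c))  [subst: {-} | 3 pending]
  occurs-check fail: d in (List a -> (d -> c))

Answer: FAIL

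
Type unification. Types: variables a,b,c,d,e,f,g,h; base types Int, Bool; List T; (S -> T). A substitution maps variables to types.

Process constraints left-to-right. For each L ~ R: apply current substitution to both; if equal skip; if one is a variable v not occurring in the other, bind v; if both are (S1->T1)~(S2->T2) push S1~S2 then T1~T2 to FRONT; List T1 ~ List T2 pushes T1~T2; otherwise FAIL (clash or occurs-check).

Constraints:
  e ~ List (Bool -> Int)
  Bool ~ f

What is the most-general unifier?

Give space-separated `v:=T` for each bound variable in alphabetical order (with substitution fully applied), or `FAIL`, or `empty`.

Answer: e:=List (Bool -> Int) f:=Bool

Derivation:
step 1: unify e ~ List (Bool -> Int)  [subst: {-} | 1 pending]
  bind e := List (Bool -> Int)
step 2: unify Bool ~ f  [subst: {e:=List (Bool -> Int)} | 0 pending]
  bind f := Bool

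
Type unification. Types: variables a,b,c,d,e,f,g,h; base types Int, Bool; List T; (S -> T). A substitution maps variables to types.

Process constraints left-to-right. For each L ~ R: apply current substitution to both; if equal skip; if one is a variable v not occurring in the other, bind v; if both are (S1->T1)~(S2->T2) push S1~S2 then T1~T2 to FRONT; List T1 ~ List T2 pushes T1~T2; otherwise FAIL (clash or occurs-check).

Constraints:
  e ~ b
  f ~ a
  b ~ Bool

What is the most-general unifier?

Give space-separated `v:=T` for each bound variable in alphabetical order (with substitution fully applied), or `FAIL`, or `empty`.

Answer: b:=Bool e:=Bool f:=a

Derivation:
step 1: unify e ~ b  [subst: {-} | 2 pending]
  bind e := b
step 2: unify f ~ a  [subst: {e:=b} | 1 pending]
  bind f := a
step 3: unify b ~ Bool  [subst: {e:=b, f:=a} | 0 pending]
  bind b := Bool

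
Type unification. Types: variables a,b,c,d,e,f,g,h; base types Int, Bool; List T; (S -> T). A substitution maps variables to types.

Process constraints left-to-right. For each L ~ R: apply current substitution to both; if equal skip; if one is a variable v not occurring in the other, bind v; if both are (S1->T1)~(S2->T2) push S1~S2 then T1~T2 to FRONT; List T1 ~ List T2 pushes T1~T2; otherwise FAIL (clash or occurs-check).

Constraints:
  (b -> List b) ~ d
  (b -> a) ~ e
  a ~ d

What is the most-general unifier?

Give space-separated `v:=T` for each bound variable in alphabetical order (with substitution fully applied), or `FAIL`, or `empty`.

step 1: unify (b -> List b) ~ d  [subst: {-} | 2 pending]
  bind d := (b -> List b)
step 2: unify (b -> a) ~ e  [subst: {d:=(b -> List b)} | 1 pending]
  bind e := (b -> a)
step 3: unify a ~ (b -> List b)  [subst: {d:=(b -> List b), e:=(b -> a)} | 0 pending]
  bind a := (b -> List b)

Answer: a:=(b -> List b) d:=(b -> List b) e:=(b -> (b -> List b))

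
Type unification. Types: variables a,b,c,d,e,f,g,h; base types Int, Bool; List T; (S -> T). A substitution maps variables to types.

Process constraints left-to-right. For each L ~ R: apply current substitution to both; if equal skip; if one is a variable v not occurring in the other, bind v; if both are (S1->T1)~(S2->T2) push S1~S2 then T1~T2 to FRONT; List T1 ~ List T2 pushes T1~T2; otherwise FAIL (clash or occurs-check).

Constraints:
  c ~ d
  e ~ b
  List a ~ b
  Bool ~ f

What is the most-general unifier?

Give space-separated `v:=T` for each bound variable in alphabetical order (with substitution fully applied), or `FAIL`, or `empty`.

step 1: unify c ~ d  [subst: {-} | 3 pending]
  bind c := d
step 2: unify e ~ b  [subst: {c:=d} | 2 pending]
  bind e := b
step 3: unify List a ~ b  [subst: {c:=d, e:=b} | 1 pending]
  bind b := List a
step 4: unify Bool ~ f  [subst: {c:=d, e:=b, b:=List a} | 0 pending]
  bind f := Bool

Answer: b:=List a c:=d e:=List a f:=Bool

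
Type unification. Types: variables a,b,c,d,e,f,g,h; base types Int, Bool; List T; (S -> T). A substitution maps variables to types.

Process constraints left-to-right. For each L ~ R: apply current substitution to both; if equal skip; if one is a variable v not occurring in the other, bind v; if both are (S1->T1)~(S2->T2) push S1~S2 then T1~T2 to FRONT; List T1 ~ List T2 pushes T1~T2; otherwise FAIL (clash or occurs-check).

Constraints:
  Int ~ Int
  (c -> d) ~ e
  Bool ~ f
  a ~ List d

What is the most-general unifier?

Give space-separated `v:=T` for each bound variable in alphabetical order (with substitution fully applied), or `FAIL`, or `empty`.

Answer: a:=List d e:=(c -> d) f:=Bool

Derivation:
step 1: unify Int ~ Int  [subst: {-} | 3 pending]
  -> identical, skip
step 2: unify (c -> d) ~ e  [subst: {-} | 2 pending]
  bind e := (c -> d)
step 3: unify Bool ~ f  [subst: {e:=(c -> d)} | 1 pending]
  bind f := Bool
step 4: unify a ~ List d  [subst: {e:=(c -> d), f:=Bool} | 0 pending]
  bind a := List d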